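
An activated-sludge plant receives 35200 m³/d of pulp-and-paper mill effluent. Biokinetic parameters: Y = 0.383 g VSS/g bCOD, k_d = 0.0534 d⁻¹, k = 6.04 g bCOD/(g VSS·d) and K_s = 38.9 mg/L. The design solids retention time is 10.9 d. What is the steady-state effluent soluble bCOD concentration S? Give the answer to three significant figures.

S ≈ 2.60 mg/L

From the Monod/SRT balance for a CMAS, S = K_s·(1+k_d θ_c)/[θ_c·(Y k − k_d) − 1] = 38.9 × (1 + 0.0534 × 10.9) / [10.9 × (0.383 × 6.04 − 0.0534) − 1] = 61.54 / 23.63 = 2.604 mg/L.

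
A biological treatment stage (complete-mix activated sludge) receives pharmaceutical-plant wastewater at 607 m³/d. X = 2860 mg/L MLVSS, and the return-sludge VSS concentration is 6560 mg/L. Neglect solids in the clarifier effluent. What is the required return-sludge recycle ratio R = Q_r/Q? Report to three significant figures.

R ≈ 0.773

R = Q_r/Q = X/(X_r − X) = 2860 / (6560 − 2860) = 0.7730.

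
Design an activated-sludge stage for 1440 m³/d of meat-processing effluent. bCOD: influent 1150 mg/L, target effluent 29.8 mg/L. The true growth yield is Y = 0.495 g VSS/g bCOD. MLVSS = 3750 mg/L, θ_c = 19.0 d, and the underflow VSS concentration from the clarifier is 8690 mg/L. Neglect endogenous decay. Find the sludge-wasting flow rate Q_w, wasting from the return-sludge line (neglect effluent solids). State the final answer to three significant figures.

Q_w ≈ 91.9 m³/d

V·X = Y·Q·ΔS·θ_c gives V = 0.495 × 1440 × (1150 − 29.8) × 19.0 / 3750 = 4046 m³.
Wasting from the return line (neglecting effluent solids): Q_w = V·X / (θ_c·X_r) = 4046 × 3750 / (19.0 × 8690) = 91.88 m³/d.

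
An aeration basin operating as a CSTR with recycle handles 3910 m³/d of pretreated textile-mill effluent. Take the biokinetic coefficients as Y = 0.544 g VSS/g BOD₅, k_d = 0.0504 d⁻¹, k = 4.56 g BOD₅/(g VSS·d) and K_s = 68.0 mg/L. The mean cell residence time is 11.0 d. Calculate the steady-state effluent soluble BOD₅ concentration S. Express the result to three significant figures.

S ≈ 4.11 mg/L

For a completely mixed reactor with recycle the Lawrence–McCarty relation gives S = K_s·(1 + k_d·θ_c) / [θ_c·(Y·k − k_d) − 1] = 68.0 × (1 + 0.0504 × 11.0) / [11.0 × (0.544 × 4.56 − 0.0504) − 1] = 105.7 / 25.73 = 4.108 mg/L.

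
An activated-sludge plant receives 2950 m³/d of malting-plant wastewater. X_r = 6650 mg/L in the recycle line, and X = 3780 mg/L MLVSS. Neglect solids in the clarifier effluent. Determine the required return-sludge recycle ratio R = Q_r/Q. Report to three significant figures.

R ≈ 1.32

R = Q_r/Q = X/(X_r − X) = 3780 / (6650 − 3780) = 1.317.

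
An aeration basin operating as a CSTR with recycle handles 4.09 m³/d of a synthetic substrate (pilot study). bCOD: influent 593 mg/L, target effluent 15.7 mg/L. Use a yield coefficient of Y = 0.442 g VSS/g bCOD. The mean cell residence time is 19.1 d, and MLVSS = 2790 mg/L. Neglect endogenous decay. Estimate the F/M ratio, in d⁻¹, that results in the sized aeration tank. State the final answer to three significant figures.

With k_d = 0 the design equation reduces to V = Y Q (S₀−S) θ_c / X = 0.442 × 4.09 × (593 − 15.7) × 19.1 / 2790 = 7.145 m³.
F/M = applied load / biomass = Q·S₀/(V·X) = 4.09 × 593 / (7.145 × 2790) = 0.1217 d⁻¹.

F/M ≈ 0.122 d⁻¹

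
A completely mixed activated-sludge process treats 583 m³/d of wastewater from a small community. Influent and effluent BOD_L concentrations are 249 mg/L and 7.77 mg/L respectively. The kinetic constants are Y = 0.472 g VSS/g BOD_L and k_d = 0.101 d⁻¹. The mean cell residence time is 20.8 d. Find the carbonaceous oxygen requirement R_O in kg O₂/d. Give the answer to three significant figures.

Observed yield with endogenous decay: Y_obs = Y / (1 + k_d·θ_c) = 0.472 / (1 + 0.101 × 20.8) = 0.472 / 3.101 = 0.1522 g VSS/g BOD_L.
Mass of BOD_L removed per day: Q(S₀ − S) = 583 × 241.2 g/m³ = 140.6 kg/d.
Biomass synthesised: P_X = Y_obs × 140.6 = 21.41 kg VSS/d.
R_O = Q·ΔS − 1.42 P_X = 140.6 − 30.40 = 110.2 kg O₂/d.

R_O ≈ 110 kg O₂/d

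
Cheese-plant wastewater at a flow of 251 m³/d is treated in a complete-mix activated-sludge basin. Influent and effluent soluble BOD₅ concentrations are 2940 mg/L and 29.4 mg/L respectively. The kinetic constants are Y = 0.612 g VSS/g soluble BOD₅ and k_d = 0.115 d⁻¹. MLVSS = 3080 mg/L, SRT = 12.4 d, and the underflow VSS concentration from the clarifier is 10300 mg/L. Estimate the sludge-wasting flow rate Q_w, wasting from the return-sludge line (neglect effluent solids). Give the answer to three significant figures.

Steady-state biomass mass balance: V·X·(1 + k_d·θ_c) = Y·Q·(S₀ − S)·θ_c, so V = 0.612 × 251 × (2940 − 29.4) × 12.4 / [3080 × (1 + 0.115 × 12.4)] = 5.54×10^6 / 7472 = 742.0 m³.
Q_w = (V·X)/(θ_c X_r) = 742.0 × 3080 / (12.4 × 10300) = 17.89 m³/d.

Q_w ≈ 17.9 m³/d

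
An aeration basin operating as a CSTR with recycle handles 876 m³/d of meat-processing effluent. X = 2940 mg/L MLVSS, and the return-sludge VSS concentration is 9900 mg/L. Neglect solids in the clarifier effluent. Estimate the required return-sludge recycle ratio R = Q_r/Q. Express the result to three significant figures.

R ≈ 0.422

R = Q_r/Q = X/(X_r − X) = 2940 / (9900 − 2940) = 0.4224.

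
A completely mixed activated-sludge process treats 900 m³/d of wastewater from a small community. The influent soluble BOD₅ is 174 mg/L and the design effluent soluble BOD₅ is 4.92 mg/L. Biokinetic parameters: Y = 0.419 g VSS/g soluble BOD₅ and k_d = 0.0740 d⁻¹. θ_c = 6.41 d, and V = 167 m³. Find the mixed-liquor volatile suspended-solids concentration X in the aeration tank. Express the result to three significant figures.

X ≈ 1660 mg/L

From V·X·(1 + k_d·θ_c) = Y·Q·(S₀ − S)·θ_c: X = 0.419 × 900 × (174 − 4.92) × 6.41 / [167 × (1 + 0.0740 × 6.41)] = 1660 mg/L.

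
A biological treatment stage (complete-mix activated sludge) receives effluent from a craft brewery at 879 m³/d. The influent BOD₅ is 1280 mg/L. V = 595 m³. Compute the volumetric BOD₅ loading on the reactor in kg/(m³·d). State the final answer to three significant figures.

Applied BOD₅ load per unit volume = Q·S₀/V = (879 × 1280/1000)/595.0 = 1.891 kg BOD₅·m⁻³·d⁻¹.

L_v ≈ 1.89 kg BOD₅/(m³·d)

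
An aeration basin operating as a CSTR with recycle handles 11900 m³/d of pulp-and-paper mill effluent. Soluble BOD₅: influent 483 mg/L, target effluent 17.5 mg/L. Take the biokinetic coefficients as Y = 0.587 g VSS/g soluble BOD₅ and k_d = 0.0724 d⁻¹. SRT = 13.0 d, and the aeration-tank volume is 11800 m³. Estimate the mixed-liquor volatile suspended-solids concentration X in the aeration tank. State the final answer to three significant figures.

X ≈ 1850 mg/L

From V·X·(1 + k_d·θ_c) = Y·Q·(S₀ − S)·θ_c: X = 0.587 × 11900 × (483 − 17.5) × 13.0 / [11800 × (1 + 0.0724 × 13.0)] = 1845 mg/L.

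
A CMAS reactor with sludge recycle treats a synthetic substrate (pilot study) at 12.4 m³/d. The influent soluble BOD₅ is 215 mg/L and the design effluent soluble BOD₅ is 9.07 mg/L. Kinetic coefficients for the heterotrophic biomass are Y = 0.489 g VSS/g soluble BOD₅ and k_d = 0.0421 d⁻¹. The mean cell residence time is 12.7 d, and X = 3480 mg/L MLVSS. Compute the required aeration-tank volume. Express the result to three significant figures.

Steady-state biomass mass balance: V·X·(1 + k_d·θ_c) = Y·Q·(S₀ − S)·θ_c, so V = 0.489 × 12.4 × (215 − 9.07) × 12.7 / [3480 × (1 + 0.0421 × 12.7)] = 1.59×10^4 / 5341 = 2.969 m³.

V ≈ 2.97 m³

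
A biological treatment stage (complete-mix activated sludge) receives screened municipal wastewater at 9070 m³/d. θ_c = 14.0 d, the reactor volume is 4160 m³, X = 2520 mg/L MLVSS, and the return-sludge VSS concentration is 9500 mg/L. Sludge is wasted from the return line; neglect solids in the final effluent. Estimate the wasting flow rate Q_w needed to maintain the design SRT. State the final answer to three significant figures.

Q_w ≈ 78.8 m³/d

Wasting from the return line (neglecting effluent solids): Q_w = V·X / (θ_c·X_r) = 4160 × 2520 / (14.0 × 9500) = 78.82 m³/d.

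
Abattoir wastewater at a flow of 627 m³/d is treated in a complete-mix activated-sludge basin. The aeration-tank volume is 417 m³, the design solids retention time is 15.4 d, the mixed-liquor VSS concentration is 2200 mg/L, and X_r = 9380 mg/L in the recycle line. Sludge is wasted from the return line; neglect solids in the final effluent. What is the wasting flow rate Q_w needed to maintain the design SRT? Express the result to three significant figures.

Q_w = (V·X)/(θ_c X_r) = 417.0 × 2200 / (15.4 × 9380) = 6.351 m³/d.

Q_w ≈ 6.35 m³/d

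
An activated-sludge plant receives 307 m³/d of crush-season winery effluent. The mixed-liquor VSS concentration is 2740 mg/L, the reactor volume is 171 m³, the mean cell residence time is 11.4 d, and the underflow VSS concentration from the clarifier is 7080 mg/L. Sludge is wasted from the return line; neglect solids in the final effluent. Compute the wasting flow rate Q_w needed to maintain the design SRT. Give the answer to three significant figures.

Q_w ≈ 5.81 m³/d

θ_c = V·X/(Q_w·X_r) when wasting from the recycle, so Q_w = V·X/(θ_c·X_r) = 171.0 × 2740 / (11.4 × 7080) = 5.805 m³/d.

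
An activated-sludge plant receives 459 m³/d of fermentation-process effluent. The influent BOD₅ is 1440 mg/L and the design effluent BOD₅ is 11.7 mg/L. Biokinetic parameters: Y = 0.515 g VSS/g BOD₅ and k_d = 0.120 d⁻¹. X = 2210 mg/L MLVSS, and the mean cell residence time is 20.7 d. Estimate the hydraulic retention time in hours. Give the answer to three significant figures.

Steady-state biomass mass balance: V·X·(1 + k_d·θ_c) = Y·Q·(S₀ − S)·θ_c, so V = 0.515 × 459 × (1440 − 11.7) × 20.7 / [2210 × (1 + 0.120 × 20.7)] = 6.99×10^6 / 7700 = 907.7 m³.
Hydraulic retention time τ = V/Q = 907.7 / 459 = 1.978 d = 47.46 h.

τ ≈ 47.5 h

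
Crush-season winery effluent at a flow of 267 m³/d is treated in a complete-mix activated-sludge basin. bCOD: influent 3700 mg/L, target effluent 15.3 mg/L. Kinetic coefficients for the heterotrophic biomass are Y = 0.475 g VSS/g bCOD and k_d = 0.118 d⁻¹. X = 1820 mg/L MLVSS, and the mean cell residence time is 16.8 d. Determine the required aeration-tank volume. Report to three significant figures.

From the SRT design equation V = Y Q (S₀−S) θ_c / [X (1 + k_d θ_c)] = 0.475 × 267 × (3700 − 15.3) × 16.8 / [1820 × (1 + 0.118 × 16.8)] = 7.85×10^6 / 5428 = 1446 m³.

V ≈ 1450 m³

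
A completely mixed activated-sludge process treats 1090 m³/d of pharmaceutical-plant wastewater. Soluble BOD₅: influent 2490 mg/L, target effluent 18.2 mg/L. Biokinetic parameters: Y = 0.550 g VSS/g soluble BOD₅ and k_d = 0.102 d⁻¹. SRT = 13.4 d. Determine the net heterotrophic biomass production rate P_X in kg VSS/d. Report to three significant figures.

Observed yield with endogenous decay: Y_obs = Y / (1 + k_d·θ_c) = 0.550 / (1 + 0.102 × 13.4) = 0.550 / 2.367 = 0.2324 g VSS/g soluble BOD₅.
Q·(S₀ − S) = 1090 × (2490 − 18.2) × 10⁻³ = 2694 kg/d removed.
P_X = Y_obs · Q(S₀ − S) = 0.2324 × 2694 = 626.1 kg VSS/d.

P_X ≈ 626 kg VSS/d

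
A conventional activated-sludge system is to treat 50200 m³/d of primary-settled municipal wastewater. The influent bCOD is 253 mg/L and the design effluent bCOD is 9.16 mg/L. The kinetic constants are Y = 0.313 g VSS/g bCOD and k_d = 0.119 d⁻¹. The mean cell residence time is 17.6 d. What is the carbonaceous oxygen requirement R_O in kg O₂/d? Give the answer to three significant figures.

Correct the yield for decay: Y_obs = Y/(1 + k_d θ_c) = 0.313 / (1 + 0.119 × 17.6) = 0.313 / 3.094 = 0.1012.
Mass of bCOD removed per day: Q(S₀ − S) = 50200 × 243.8 g/m³ = 12241 kg/d.
Biomass synthesised: P_X = Y_obs × 12241 = 1238 kg VSS/d.
Carbonaceous O₂ demand = substrate oxidised − cell-mass equivalent = 12241 − 1.42 × 1238 = 10483 kg O₂/d.

R_O ≈ 10500 kg O₂/d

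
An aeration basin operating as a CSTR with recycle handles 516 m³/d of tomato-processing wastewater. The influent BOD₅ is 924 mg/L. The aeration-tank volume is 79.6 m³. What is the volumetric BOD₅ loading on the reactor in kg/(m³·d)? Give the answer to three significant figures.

Volumetric loading L_v = Q·S₀ / V = 516 × 924 g/m³ / 79.60 m³ = 5990 g/(m³·d) = 5.990 kg BOD₅/(m³·d).

L_v ≈ 5.99 kg BOD₅/(m³·d)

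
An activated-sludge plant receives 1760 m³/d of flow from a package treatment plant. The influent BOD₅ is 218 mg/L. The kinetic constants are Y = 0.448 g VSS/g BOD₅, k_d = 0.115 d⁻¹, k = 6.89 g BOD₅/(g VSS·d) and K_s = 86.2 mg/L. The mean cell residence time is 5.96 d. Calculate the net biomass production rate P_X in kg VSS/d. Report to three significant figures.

P_X ≈ 97.9 kg VSS/d

From the Monod/SRT balance for a CMAS, S = K_s·(1+k_d θ_c)/[θ_c·(Y k − k_d) − 1] = 86.2 × (1 + 0.115 × 5.96) / [5.96 × (0.448 × 6.89 − 0.115) − 1] = 145.3 / 16.71 = 8.694 mg/L.
Correct the yield for decay: Y_obs = Y/(1 + k_d θ_c) = 0.448 / (1 + 0.115 × 5.96) = 0.448 / 1.685 = 0.2658.
ΔS = 218 − 8.69 = 209.3 mg/L, so the substrate removal rate is 1760 × 209.3/1000 = 368.4 kg BOD₅/d.
Biomass produced: P_X = Y_obs·Q·ΔS = 0.2658 × 368.4 ≈ 97.92 kg VSS/d.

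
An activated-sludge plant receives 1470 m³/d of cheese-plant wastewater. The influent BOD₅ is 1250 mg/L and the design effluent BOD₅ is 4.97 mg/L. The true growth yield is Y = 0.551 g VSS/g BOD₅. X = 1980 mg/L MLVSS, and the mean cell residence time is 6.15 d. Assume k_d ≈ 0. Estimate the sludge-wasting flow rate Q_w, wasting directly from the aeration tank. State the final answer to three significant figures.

Q_w ≈ 509 m³/d

V·X = Y·Q·ΔS·θ_c gives V = 0.551 × 1470 × (1250 − 4.97) × 6.15 / 1980 = 3132 m³.
Wasting from the aeration tank: Q_w = V / θ_c = 3132 / 6.15 = 509.3 m³/d.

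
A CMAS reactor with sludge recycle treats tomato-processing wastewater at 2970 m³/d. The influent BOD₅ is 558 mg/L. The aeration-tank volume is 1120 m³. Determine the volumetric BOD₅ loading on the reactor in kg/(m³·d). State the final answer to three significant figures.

L_v = Q S₀ / V = 2970 × 558 × 10⁻³ / 1120 = 1.480 kg/(m³·d).

L_v ≈ 1.48 kg BOD₅/(m³·d)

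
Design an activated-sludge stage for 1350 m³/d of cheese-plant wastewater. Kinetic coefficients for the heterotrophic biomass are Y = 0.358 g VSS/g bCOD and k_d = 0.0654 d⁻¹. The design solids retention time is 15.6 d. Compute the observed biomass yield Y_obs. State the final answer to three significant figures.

Y_obs ≈ 0.177 g VSS/g bCOD

Y_obs = Y / (1 + k_d θ_c) = 0.358 / (1 + 0.0654 × 15.6) = 0.358 / 2.020 = 0.1772.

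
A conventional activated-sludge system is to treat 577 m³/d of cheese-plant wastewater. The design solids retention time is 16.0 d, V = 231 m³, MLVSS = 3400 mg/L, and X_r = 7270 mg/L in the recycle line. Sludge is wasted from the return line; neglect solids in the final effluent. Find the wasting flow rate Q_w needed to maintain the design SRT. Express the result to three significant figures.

Q_w ≈ 6.75 m³/d

θ_c = V·X/(Q_w·X_r) when wasting from the recycle, so Q_w = V·X/(θ_c·X_r) = 231.0 × 3400 / (16.0 × 7270) = 6.752 m³/d.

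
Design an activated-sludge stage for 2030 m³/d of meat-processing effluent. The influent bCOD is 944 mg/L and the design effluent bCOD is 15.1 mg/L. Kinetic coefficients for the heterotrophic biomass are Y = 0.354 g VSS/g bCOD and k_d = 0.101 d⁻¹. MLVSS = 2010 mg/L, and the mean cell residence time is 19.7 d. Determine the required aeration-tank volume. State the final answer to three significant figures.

From the SRT design equation V = Y Q (S₀−S) θ_c / [X (1 + k_d θ_c)] = 0.354 × 2030 × (944 − 15.1) × 19.7 / [2010 × (1 + 0.101 × 19.7)] = 1.32×10^7 / 6009 = 2188 m³.

V ≈ 2190 m³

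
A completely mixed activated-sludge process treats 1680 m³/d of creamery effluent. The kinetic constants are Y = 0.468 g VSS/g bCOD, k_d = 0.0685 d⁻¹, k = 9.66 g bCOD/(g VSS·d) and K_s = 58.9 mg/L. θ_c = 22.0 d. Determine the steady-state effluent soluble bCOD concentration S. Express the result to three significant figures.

S ≈ 1.52 mg/L

From the Monod/SRT balance for a CMAS, S = K_s·(1+k_d θ_c)/[θ_c·(Y k − k_d) − 1] = 58.9 × (1 + 0.0685 × 22.0) / [22.0 × (0.468 × 9.66 − 0.0685) − 1] = 147.7 / 96.95 = 1.523 mg/L.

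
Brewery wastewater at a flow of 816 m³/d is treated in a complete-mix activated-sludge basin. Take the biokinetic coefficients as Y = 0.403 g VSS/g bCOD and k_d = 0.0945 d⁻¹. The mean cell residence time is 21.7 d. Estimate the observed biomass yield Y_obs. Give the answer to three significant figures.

Correct the yield for decay: Y_obs = Y/(1 + k_d θ_c) = 0.403 / (1 + 0.0945 × 21.7) = 0.403 / 3.051 = 0.1321.

Y_obs ≈ 0.132 g VSS/g bCOD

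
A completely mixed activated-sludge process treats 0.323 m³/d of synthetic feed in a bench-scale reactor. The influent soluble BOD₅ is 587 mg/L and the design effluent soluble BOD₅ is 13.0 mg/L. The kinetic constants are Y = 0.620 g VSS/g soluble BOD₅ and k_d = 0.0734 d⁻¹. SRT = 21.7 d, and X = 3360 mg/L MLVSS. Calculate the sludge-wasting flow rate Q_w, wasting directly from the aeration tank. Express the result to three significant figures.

Rearranging the biomass balance for a CMAS with decay, V = Y·Q·ΔS·θ_c / [X·(1+k_d θ_c)] = 0.620 × 0.323 × (587 − 13.0) × 21.7 / [3360 × (1 + 0.0734 × 21.7)] = 2.49×10^3 / 8712 = 0.2863 m³.
Wasting from the aeration tank: Q_w = V / θ_c = 0.2863 / 21.7 = 0.01319 m³/d.

Q_w ≈ 0.0132 m³/d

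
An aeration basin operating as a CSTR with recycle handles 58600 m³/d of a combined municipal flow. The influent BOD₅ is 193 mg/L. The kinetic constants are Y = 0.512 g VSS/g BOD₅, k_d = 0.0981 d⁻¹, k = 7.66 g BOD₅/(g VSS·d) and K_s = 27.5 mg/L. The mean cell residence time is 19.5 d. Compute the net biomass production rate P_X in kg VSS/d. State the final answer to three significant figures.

P_X ≈ 1980 kg VSS/d

Effluent substrate depends only on kinetics and SRT: S = K_s(1 + k_d θ_c) / [θ_c(Yk − k_d) − 1] = 27.5 × (1 + 0.0981 × 19.5) / [19.5 × (0.512 × 7.66 − 0.0981) − 1] = 80.11 / 73.56 = 1.089 mg/L.
The observed yield is Y_obs = Y/(1 + k_d·θ_c) = 0.512 / (1 + 0.0981 × 19.5) = 0.512 / 2.913 = 0.1758 g VSS per g BOD₅ removed.
Substrate removed = Q·(S₀ − S) = 58600 m³/d × (193 − 1.09) g/m³ = 1.12×10^7 g/d = 11246 kg/d.
P_X = Y_obs · Q(S₀ − S) = 0.1758 × 11246 = 1977 kg VSS/d.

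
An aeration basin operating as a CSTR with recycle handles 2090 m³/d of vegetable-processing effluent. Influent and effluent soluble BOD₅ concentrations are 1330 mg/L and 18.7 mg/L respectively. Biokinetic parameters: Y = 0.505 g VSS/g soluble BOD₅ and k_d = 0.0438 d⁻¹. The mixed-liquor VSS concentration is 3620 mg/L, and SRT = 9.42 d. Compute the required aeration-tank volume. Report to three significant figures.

V ≈ 2550 m³

Steady-state biomass mass balance: V·X·(1 + k_d·θ_c) = Y·Q·(S₀ − S)·θ_c, so V = 0.505 × 2090 × (1330 − 18.7) × 9.42 / [3620 × (1 + 0.0438 × 9.42)] = 1.3×10^7 / 5114 = 2550 m³.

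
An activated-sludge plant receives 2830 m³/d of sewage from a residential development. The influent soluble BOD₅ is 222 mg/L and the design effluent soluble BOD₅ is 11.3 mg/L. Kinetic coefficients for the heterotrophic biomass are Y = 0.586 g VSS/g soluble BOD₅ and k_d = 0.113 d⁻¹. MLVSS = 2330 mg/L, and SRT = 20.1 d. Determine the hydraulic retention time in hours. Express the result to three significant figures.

τ ≈ 7.81 h

Rearranging the biomass balance for a CMAS with decay, V = Y·Q·ΔS·θ_c / [X·(1+k_d θ_c)] = 0.586 × 2830 × (222 − 11.3) × 20.1 / [2330 × (1 + 0.113 × 20.1)] = 7.02×10^6 / 7622 = 921.4 m³.
HRT = V/Q = 921.4 m³ / 2830 m³·d⁻¹ = 0.3256 d × 24 = 7.814 h.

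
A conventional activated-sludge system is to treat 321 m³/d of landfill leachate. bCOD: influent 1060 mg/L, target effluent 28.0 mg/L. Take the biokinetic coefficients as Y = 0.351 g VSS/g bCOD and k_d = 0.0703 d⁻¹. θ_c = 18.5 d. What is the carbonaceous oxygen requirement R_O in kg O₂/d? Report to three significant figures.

R_O ≈ 260 kg O₂/d

Y_obs = Y / (1 + k_d θ_c) = 0.351 / (1 + 0.0703 × 18.5) = 0.351 / 2.301 = 0.1526.
Q·(S₀ − S) = 321 × (1060 − 28.0) × 10⁻³ = 331.3 kg/d removed.
Biomass synthesised: P_X = Y_obs × 331.3 = 50.54 kg VSS/d.
R_O = Q·ΔS − 1.42 P_X = 331.3 − 71.77 = 259.5 kg O₂/d.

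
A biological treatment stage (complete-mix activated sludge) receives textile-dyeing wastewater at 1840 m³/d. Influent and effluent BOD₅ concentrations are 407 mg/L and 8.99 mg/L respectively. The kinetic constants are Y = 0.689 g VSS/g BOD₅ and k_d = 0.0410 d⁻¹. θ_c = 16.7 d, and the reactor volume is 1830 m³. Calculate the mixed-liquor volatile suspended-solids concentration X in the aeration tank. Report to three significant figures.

X = Y·Q·ΔS·θ_c / [V·(1 + k_d θ_c)] = 0.689 × 1840 × (407 − 8.99) × 16.7 / [1830 × (1 + 0.0410 × 16.7)] = 2733 mg/L.

X ≈ 2730 mg/L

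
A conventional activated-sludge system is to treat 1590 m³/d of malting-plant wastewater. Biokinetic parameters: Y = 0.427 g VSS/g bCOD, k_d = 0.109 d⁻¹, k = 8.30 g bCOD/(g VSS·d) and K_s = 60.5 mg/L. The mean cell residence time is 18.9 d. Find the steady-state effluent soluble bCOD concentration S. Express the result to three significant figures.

S ≈ 2.90 mg/L

For a completely mixed reactor with recycle the Lawrence–McCarty relation gives S = K_s·(1 + k_d·θ_c) / [θ_c·(Y·k − k_d) − 1] = 60.5 × (1 + 0.109 × 18.9) / [18.9 × (0.427 × 8.30 − 0.109) − 1] = 185.1 / 63.92 = 2.896 mg/L.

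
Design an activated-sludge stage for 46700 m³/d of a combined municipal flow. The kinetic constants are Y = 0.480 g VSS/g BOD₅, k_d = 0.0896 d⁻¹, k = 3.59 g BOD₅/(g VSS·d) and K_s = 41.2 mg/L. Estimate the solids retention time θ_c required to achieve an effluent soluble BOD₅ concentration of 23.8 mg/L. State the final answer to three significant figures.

θ_c ≈ 1.85 d

At the target effluent, Y k S/(K_s+S) = 0.480×3.59×23.8/65.00 = 0.6310 d⁻¹.
Then 1/θ_c = μ − k_d = 0.6310 − 0.0896 = 0.5414 d⁻¹, giving θ_c = 1.847 d.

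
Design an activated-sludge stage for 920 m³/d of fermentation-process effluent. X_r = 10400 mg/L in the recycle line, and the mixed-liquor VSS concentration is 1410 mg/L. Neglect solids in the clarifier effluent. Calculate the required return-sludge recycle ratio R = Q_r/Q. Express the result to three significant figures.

R = Q_r/Q = X/(X_r − X) = 1410 / (10400 − 1410) = 0.1568.

R ≈ 0.157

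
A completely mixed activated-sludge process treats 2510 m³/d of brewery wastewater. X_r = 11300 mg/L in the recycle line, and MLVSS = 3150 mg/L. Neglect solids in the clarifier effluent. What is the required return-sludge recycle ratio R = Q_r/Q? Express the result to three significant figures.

R = Q_r/Q = X/(X_r − X) = 3150 / (11300 − 3150) = 0.3865.

R ≈ 0.387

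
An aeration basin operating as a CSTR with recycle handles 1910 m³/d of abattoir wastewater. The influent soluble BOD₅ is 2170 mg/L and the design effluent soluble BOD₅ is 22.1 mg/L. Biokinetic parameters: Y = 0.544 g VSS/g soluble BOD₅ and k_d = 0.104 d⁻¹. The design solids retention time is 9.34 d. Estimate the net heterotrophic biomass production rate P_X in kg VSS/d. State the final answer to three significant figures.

P_X ≈ 1130 kg VSS/d

Observed yield with endogenous decay: Y_obs = Y / (1 + k_d·θ_c) = 0.544 / (1 + 0.104 × 9.34) = 0.544 / 1.971 = 0.2760 g VSS/g soluble BOD₅.
Substrate removed = Q·(S₀ − S) = 1910 m³/d × (2170 − 22.1) g/m³ = 4.1×10^6 g/d = 4102 kg/d.
P_X = Y_obs · Q(S₀ − S) = 0.2760 × 4102 = 1132 kg VSS/d.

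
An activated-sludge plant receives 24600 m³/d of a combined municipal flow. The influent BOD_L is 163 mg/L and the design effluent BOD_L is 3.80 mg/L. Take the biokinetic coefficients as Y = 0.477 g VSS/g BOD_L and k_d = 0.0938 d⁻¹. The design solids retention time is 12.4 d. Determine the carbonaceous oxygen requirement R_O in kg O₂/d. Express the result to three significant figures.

R_O ≈ 2690 kg O₂/d

Y_obs = Y / (1 + k_d θ_c) = 0.477 / (1 + 0.0938 × 12.4) = 0.477 / 2.163 = 0.2205.
ΔS = 163 − 3.80 = 159.2 mg/L, so the substrate removal rate is 24600 × 159.2/1000 = 3916 kg BOD_L/d.
Biomass synthesised: P_X = Y_obs × 3916 = 863.6 kg VSS/d.
R_O = Q·(S₀ − S) − 1.42·P_X = 3916 − 1.42 × 863.6 = 2690 kg O₂/d.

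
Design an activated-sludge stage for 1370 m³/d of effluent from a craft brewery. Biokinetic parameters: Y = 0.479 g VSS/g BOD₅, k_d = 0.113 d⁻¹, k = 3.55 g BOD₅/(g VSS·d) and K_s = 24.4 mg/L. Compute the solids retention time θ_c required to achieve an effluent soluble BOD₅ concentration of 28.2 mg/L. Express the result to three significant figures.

Specific growth rate at S = 28.2 mg/L: μ = YkS/(K_s+S) = 0.479·3.55·28.2/(24.4+28.2) = 0.9116 d⁻¹.
Then 1/θ_c = μ − k_d = 0.9116 − 0.113 = 0.7986 d⁻¹, giving θ_c = 1.252 d.

θ_c ≈ 1.25 d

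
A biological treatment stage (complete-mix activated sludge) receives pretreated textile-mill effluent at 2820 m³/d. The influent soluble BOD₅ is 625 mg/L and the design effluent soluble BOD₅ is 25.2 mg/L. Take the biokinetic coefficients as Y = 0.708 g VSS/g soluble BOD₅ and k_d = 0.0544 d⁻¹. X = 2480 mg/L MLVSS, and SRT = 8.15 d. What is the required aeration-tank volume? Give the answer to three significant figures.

V ≈ 2730 m³

Steady-state biomass mass balance: V·X·(1 + k_d·θ_c) = Y·Q·(S₀ − S)·θ_c, so V = 0.708 × 2820 × (625 − 25.2) × 8.15 / [2480 × (1 + 0.0544 × 8.15)] = 9.76×10^6 / 3580 = 2727 m³.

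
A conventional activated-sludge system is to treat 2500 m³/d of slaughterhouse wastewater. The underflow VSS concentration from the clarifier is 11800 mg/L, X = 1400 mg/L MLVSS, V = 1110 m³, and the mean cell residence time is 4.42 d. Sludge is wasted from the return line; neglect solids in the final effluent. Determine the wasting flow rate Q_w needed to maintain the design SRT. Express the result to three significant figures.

Q_w ≈ 29.8 m³/d

Q_w = (V·X)/(θ_c X_r) = 1110 × 1400 / (4.42 × 11800) = 29.80 m³/d.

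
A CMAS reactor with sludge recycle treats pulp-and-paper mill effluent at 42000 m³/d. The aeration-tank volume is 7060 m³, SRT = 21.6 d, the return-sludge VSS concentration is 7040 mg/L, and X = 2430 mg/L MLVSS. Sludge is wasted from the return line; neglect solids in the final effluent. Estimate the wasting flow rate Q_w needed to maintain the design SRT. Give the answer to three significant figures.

Wasting from the return line (neglecting effluent solids): Q_w = V·X / (θ_c·X_r) = 7060 × 2430 / (21.6 × 7040) = 112.8 m³/d.

Q_w ≈ 113 m³/d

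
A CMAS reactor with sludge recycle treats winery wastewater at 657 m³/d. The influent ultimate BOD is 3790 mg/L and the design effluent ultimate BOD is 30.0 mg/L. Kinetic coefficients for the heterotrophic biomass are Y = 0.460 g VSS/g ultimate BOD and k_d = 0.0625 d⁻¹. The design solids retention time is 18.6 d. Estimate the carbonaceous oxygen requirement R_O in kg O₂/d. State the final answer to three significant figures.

Y_obs = Y / (1 + k_d θ_c) = 0.460 / (1 + 0.0625 × 18.6) = 0.460 / 2.163 = 0.2127.
Mass of ultimate BOD removed per day: Q(S₀ − S) = 657 × 3760 g/m³ = 2470 kg/d.
Biomass synthesised: P_X = Y_obs × 2470 = 525.5 kg VSS/d.
R_O = Q·(S₀ − S) − 1.42·P_X = 2470 − 1.42 × 525.5 = 1724 kg O₂/d.

R_O ≈ 1720 kg O₂/d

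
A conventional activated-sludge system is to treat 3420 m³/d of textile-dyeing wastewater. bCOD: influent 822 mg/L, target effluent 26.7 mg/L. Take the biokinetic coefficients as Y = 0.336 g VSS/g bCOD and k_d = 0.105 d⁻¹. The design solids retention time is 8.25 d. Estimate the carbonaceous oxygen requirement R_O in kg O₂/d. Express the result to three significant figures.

Correct the yield for decay: Y_obs = Y/(1 + k_d θ_c) = 0.336 / (1 + 0.105 × 8.25) = 0.336 / 1.866 = 0.1800.
Q·(S₀ − S) = 3420 × (822 − 26.7) × 10⁻³ = 2720 kg/d removed.
P_X = Y_obs·Q·(S₀ − S) = 0.1800 × 2720 = 489.7 kg VSS/d.
Carbonaceous O₂ demand = substrate oxidised − cell-mass equivalent = 2720 − 1.42 × 489.7 = 2025 kg O₂/d.

R_O ≈ 2020 kg O₂/d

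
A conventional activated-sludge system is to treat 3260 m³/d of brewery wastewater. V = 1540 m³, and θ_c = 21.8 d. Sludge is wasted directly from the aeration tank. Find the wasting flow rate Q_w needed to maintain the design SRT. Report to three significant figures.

For wasting at MLVSS concentration, Q_w = V/θ_c = 1540/21.8 = 70.64 m³/d.

Q_w ≈ 70.6 m³/d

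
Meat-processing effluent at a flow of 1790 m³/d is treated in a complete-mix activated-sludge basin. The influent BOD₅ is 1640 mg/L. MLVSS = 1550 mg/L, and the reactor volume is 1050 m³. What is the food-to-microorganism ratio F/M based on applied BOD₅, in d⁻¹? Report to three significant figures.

F/M ≈ 1.80 d⁻¹

Food-to-microorganism ratio F/M = Q S₀ / (V X) = 1790 × 1640 / (1050 × 1550) = 1.804 d⁻¹.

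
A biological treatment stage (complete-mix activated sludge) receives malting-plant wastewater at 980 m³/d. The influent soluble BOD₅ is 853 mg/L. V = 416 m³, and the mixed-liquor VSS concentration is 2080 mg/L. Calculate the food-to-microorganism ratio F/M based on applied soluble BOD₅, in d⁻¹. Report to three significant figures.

F/M = applied load / biomass = Q·S₀/(V·X) = 980 × 853 / (416.0 × 2080) = 0.9661 d⁻¹.

F/M ≈ 0.966 d⁻¹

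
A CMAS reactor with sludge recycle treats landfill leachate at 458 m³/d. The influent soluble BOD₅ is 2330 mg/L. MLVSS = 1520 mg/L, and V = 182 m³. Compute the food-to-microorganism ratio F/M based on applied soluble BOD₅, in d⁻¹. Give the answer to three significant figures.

F/M = applied load / biomass = Q·S₀/(V·X) = 458 × 2330 / (182.0 × 1520) = 3.858 d⁻¹.

F/M ≈ 3.86 d⁻¹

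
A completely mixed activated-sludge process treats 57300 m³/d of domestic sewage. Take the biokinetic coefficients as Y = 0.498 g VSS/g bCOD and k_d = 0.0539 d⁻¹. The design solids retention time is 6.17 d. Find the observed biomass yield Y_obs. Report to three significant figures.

The observed yield is Y_obs = Y/(1 + k_d·θ_c) = 0.498 / (1 + 0.0539 × 6.17) = 0.498 / 1.333 = 0.3737 g VSS per g bCOD removed.

Y_obs ≈ 0.374 g VSS/g bCOD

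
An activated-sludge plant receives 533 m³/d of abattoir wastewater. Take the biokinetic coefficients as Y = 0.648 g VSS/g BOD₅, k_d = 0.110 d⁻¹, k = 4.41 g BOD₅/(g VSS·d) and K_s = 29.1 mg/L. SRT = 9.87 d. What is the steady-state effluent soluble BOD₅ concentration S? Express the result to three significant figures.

S ≈ 2.32 mg/L

For a completely mixed reactor with recycle the Lawrence–McCarty relation gives S = K_s·(1 + k_d·θ_c) / [θ_c·(Y·k − k_d) − 1] = 29.1 × (1 + 0.110 × 9.87) / [9.87 × (0.648 × 4.41 − 0.110) − 1] = 60.69 / 26.12 = 2.324 mg/L.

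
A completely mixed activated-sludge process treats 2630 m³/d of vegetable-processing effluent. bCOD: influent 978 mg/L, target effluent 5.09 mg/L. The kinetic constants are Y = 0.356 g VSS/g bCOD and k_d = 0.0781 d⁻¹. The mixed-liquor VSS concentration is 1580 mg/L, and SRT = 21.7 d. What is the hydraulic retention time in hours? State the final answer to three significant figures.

τ ≈ 42.4 h

Steady-state biomass mass balance: V·X·(1 + k_d·θ_c) = Y·Q·(S₀ − S)·θ_c, so V = 0.356 × 2630 × (978 − 5.09) × 21.7 / [1580 × (1 + 0.0781 × 21.7)] = 1.98×10^7 / 4258 = 4643 m³.
Hydraulic retention time τ = V/Q = 4643 / 2630 = 1.765 d = 42.37 h.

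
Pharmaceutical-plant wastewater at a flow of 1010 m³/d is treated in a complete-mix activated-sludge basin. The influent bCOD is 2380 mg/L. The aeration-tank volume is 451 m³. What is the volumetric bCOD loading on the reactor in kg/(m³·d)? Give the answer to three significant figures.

Volumetric loading L_v = Q·S₀ / V = 1010 × 2380 g/m³ / 451.0 m³ = 5330 g/(m³·d) = 5.330 kg bCOD/(m³·d).

L_v ≈ 5.33 kg bCOD/(m³·d)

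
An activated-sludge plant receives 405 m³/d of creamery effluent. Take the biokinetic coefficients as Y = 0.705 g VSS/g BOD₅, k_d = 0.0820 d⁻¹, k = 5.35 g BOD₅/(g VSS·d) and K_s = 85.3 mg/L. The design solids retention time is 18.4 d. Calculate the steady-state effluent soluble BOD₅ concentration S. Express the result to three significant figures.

For a completely mixed reactor with recycle the Lawrence–McCarty relation gives S = K_s·(1 + k_d·θ_c) / [θ_c·(Y·k − k_d) − 1] = 85.3 × (1 + 0.0820 × 18.4) / [18.4 × (0.705 × 5.35 − 0.0820) − 1] = 214.0 / 66.89 = 3.199 mg/L.

S ≈ 3.20 mg/L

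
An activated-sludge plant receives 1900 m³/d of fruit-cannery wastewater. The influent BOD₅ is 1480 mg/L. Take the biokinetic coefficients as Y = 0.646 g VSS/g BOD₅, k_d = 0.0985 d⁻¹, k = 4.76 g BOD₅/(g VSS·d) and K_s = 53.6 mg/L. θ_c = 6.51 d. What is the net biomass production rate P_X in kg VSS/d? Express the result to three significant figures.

P_X ≈ 1100 kg VSS/d

Effluent substrate depends only on kinetics and SRT: S = K_s(1 + k_d θ_c) / [θ_c(Yk − k_d) − 1] = 53.6 × (1 + 0.0985 × 6.51) / [6.51 × (0.646 × 4.76 − 0.0985) − 1] = 87.97 / 18.38 = 4.787 mg/L.
Correct the yield for decay: Y_obs = Y/(1 + k_d θ_c) = 0.646 / (1 + 0.0985 × 6.51) = 0.646 / 1.641 = 0.3936.
Mass of BOD₅ removed per day: Q(S₀ − S) = 1900 × 1475 g/m³ = 2803 kg/d.
So the net sludge growth is P_X = 0.3936 × 2803 = 1103 kg VSS/d.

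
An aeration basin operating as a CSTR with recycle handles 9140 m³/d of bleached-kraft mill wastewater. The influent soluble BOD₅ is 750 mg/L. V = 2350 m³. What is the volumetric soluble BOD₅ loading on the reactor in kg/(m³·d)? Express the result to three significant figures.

Volumetric loading L_v = Q·S₀ / V = 9140 × 750 g/m³ / 2350 m³ = 2917 g/(m³·d) = 2.917 kg soluble BOD₅/(m³·d).

L_v ≈ 2.92 kg soluble BOD₅/(m³·d)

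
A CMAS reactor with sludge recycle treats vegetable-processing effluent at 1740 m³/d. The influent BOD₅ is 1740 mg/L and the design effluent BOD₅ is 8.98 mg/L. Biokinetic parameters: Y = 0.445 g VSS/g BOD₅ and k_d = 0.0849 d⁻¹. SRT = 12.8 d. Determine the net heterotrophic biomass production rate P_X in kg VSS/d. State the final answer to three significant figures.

P_X ≈ 642 kg VSS/d

Observed yield with endogenous decay: Y_obs = Y / (1 + k_d·θ_c) = 0.445 / (1 + 0.0849 × 12.8) = 0.445 / 2.087 = 0.2133 g VSS/g BOD₅.
ΔS = 1740 − 8.98 = 1731 mg/L, so the substrate removal rate is 1740 × 1731/1000 = 3012 kg BOD₅/d.
Biomass produced: P_X = Y_obs·Q·ΔS = 0.2133 × 3012 ≈ 642.3 kg VSS/d.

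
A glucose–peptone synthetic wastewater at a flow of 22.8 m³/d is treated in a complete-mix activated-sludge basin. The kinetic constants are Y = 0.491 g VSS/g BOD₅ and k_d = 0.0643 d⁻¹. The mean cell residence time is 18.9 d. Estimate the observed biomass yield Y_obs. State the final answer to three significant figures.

Y_obs ≈ 0.222 g VSS/g BOD₅

Correct the yield for decay: Y_obs = Y/(1 + k_d θ_c) = 0.491 / (1 + 0.0643 × 18.9) = 0.491 / 2.215 = 0.2216.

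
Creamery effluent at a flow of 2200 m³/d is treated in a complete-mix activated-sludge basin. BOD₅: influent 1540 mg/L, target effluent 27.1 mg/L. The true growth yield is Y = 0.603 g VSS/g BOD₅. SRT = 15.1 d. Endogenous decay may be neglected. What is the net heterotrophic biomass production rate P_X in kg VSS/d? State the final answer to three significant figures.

No decay correction is needed, so Y_obs = Y = 0.603.
ΔS = 1540 − 27.1 = 1513 mg/L, so the substrate removal rate is 2200 × 1513/1000 = 3328 kg BOD₅/d.
Net biomass production P_X = Y_obs × Q·(S₀ − S) = 0.6030 × 3328 = 2007 kg VSS/d.

P_X ≈ 2010 kg VSS/d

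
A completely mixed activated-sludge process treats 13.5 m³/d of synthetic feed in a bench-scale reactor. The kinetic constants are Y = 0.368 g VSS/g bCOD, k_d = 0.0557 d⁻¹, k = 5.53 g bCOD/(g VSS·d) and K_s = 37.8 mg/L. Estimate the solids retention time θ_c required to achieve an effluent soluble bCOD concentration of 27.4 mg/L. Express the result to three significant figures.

From 1/θ_c = Y·k·S/(K_s + S) − k_d: Y·k·S/(K_s+S) = 0.368 × 5.53 × 27.4 / (37.8 + 27.4) = 0.8552 d⁻¹.
1/θ_c = 0.8552 − 0.0557 = 0.7995 d⁻¹, so θ_c = 1.251 d.

θ_c ≈ 1.25 d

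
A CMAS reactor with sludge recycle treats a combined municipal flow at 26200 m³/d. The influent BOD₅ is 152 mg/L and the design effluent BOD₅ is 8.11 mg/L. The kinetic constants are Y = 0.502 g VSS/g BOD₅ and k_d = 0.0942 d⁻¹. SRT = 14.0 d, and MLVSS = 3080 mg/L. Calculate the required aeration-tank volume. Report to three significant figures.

V ≈ 3710 m³

Steady-state biomass mass balance: V·X·(1 + k_d·θ_c) = Y·Q·(S₀ − S)·θ_c, so V = 0.502 × 26200 × (152 − 8.11) × 14.0 / [3080 × (1 + 0.0942 × 14.0)] = 2.65×10^7 / 7142 = 3710 m³.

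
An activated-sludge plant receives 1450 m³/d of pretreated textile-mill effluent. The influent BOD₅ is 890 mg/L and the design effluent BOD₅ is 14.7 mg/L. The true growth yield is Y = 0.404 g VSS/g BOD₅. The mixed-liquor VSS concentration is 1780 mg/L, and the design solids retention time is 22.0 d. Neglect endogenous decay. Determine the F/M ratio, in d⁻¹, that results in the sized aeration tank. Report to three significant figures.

With k_d = 0 the design equation reduces to V = Y Q (S₀−S) θ_c / X = 0.404 × 1450 × (890 − 14.7) × 22.0 / 1780 = 6337 m³.
F/M = Q·S₀ / (V·X) = 1450 × 890 / (6337 × 1780) = 0.1144 g BOD₅·(g VSS·d)⁻¹.

F/M ≈ 0.114 d⁻¹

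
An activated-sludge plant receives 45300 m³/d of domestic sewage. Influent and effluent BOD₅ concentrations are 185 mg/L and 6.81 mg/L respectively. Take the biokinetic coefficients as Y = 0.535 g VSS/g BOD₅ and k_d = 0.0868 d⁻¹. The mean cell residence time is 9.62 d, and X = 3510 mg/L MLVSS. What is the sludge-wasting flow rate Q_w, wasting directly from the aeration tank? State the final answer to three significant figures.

Steady-state biomass mass balance: V·X·(1 + k_d·θ_c) = Y·Q·(S₀ − S)·θ_c, so V = 0.535 × 45300 × (185 − 6.81) × 9.62 / [3510 × (1 + 0.0868 × 9.62)] = 4.15×10^7 / 6441 = 6450 m³.
For wasting at MLVSS concentration, Q_w = V/θ_c = 6450/9.62 = 670.5 m³/d.

Q_w ≈ 670 m³/d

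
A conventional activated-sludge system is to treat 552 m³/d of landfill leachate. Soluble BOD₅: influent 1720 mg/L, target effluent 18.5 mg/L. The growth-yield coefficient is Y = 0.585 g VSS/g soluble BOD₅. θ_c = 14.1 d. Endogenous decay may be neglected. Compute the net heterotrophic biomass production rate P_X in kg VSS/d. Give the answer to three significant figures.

No decay correction is needed, so Y_obs = Y = 0.585.
ΔS = 1720 − 18.5 = 1702 mg/L, so the substrate removal rate is 552 × 1702/1000 = 939.2 kg soluble BOD₅/d.
So the net sludge growth is P_X = 0.5850 × 939.2 = 549.4 kg VSS/d.

P_X ≈ 549 kg VSS/d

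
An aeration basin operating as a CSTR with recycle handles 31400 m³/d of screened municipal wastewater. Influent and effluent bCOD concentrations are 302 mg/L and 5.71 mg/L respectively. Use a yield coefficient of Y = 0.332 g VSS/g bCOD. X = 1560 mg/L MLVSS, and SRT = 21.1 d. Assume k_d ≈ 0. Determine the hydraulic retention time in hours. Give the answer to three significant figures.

τ ≈ 31.9 h

With k_d = 0 the design equation reduces to V = Y Q (S₀−S) θ_c / X = 0.332 × 31400 × (302 − 5.71) × 21.1 / 1560 = 41778 m³.
HRT = V/Q = 41778 m³ / 31400 m³·d⁻¹ = 1.330 d × 24 = 31.93 h.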